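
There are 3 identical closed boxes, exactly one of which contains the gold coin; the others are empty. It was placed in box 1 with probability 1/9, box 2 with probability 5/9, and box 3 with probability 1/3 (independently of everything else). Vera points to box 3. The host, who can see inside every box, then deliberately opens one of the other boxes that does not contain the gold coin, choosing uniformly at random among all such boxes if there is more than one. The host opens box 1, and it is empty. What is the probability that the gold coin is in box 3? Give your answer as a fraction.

3/13

Condition on the true location of the gold coin.
If it is in box 1 (prior 1/9): the host opened box 1, so this case is ruled out; weight (1/9)·0 = 0.
If it is in box 2 (prior 5/9): the host has no choice, probability 1; weight (5/9)·1 = 5/9.
If it is in box 3 (prior 1/3): the host has 2 equally likely choices, so probability 1/2; weight (1/3)·(1/2) = 1/6.
The weights sum to 13/18.
So P(the gold coin in box 3 | the host opened box 1) = (1/6) / (13/18) = 3/13.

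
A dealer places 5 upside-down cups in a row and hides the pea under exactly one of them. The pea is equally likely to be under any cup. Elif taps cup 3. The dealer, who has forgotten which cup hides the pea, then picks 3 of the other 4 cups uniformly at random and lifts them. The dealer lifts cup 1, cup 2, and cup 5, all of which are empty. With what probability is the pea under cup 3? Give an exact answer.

Condition on the true location of the pea.
If it is under any of cups 1, 2, and 5 (prior 1/5 each): that cup was opened and seen not to hold the prize — ruled out; weight (1/5)·0 = 0 each.
If it is under either of cups 3 and 4 (prior 1/5 each): the dealer picks exactly this set with probability 1/4 regardless, and none is the prize; weight (1/5)·(1/4) = 1/20 each.
The weights sum to 1/10.
So P(the pea under cup 3 | the dealer opened cup 1, cup 2, and cup 5) = (1/20) / (1/10) = 1/2.

1/2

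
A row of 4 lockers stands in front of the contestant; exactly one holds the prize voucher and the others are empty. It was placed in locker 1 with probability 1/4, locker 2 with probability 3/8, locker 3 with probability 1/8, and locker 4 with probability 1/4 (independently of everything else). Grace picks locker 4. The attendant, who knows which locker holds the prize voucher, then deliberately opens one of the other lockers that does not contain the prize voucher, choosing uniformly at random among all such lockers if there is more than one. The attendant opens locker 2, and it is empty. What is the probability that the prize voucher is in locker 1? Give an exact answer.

Apply Bayes' rule, conditioning on where the prize voucher actually is.
If it is in locker 1 (prior 1/4): the attendant has 2 equally likely choices, so probability 1/2; weight (1/4)·(1/2) = 1/8.
If it is in locker 2 (prior 3/8): the attendant opened locker 2, so this case is ruled out; weight (3/8)·0 = 0.
If it is in locker 3 (prior 1/8): the attendant has 2 equally likely choices, so probability 1/2; weight (1/8)·(1/2) = 1/16.
If it is in locker 4 (prior 1/4): the attendant has 3 equally likely choices, so probability 1/3; weight (1/4)·(1/3) = 1/12.
The weights sum to 13/48.
So P(the prize voucher in locker 1 | the attendant opened locker 2) = (1/8) / (13/48) = 6/13.

6/13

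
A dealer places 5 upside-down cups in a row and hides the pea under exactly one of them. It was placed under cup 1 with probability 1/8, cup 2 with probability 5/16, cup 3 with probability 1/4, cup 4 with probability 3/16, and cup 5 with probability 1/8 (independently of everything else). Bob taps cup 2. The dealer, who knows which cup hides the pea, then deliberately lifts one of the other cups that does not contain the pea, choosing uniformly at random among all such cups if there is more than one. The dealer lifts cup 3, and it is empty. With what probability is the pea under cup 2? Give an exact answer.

15/43

Apply Bayes' rule, conditioning on where the pea actually is.
If it is under either of cups 1 and 5 (prior 1/8 each): the dealer has 3 equally likely choices, so probability 1/3; weight (1/8)·(1/3) = 1/24 each.
If it is under cup 2 (prior 5/16): the dealer has 4 equally likely choices, so probability 1/4; weight (5/16)·(1/4) = 5/64.
If it is under cup 3 (prior 1/4): the dealer opened cup 3, so this case is ruled out; weight (1/4)·0 = 0.
If it is under cup 4 (prior 3/16): the dealer has 3 equally likely choices, so probability 1/3; weight (3/16)·(1/3) = 1/16.
The weights sum to 43/192.
So P(the pea under cup 2 | the dealer opened cup 3) = (5/64) / (43/192) = 15/43.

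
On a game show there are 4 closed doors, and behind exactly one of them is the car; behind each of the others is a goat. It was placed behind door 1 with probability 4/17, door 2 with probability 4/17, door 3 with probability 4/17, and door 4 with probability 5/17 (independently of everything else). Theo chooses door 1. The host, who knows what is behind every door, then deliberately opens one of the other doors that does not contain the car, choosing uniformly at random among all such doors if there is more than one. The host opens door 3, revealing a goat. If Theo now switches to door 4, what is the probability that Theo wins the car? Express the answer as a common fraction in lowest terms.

3/7

Apply Bayes' rule, conditioning on where the car actually is.
If it is behind door 1 (prior 4/17): the host has 3 equally likely choices, so probability 1/3; weight (4/17)·(1/3) = 4/51.
If it is behind door 2 (prior 4/17): the host has 2 equally likely choices, so probability 1/2; weight (4/17)·(1/2) = 2/17.
If it is behind door 3 (prior 4/17): the host opened door 3, so this case is ruled out; weight (4/17)·0 = 0.
If it is behind door 4 (prior 5/17): the host has 2 equally likely choices, so probability 1/2; weight (5/17)·(1/2) = 5/34.
The weights sum to 35/102.
So P(the car behind door 4 | the host opened door 3) = (5/34) / (35/102) = 3/7.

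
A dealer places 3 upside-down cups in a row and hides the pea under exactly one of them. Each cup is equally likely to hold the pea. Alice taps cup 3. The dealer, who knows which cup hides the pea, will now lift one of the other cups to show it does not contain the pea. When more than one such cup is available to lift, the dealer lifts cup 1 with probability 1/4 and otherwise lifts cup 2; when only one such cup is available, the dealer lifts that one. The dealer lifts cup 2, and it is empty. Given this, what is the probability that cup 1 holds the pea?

4/7

Apply Bayes' rule, conditioning on where the pea actually is.
If it is under cup 1 (prior 1/3): only cup 2 is available, probability 1; weight (1/3)·1 = 1/3.
If it is under cup 2 (prior 1/3): the dealer opened cup 2, so this case is ruled out; weight (1/3)·0 = 0.
If it is under cup 3 (prior 1/3): cup 1 is available but not opened, probability 3/4; weight (1/3)·(3/4) = 1/4.
The weights sum to 7/12.
So P(the pea under cup 1 | the dealer opened cup 2) = (1/3) / (7/12) = 4/7.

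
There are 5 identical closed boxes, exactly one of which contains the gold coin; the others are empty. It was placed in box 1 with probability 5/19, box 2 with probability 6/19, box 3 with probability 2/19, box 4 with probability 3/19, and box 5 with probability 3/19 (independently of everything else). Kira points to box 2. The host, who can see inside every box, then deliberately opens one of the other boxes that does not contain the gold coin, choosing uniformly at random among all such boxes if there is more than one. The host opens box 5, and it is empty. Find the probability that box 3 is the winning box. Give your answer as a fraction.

Consider each possible location of the gold coin in turn.
If it is in box 1 (prior 5/19): the host has 3 equally likely choices, so probability 1/3; weight (5/19)·(1/3) = 5/57.
If it is in box 2 (prior 6/19): the host has 4 equally likely choices, so probability 1/4; weight (6/19)·(1/4) = 3/38.
If it is in box 3 (prior 2/19): the host has 3 equally likely choices, so probability 1/3; weight (2/19)·(1/3) = 2/57.
If it is in box 4 (prior 3/19): the host has 3 equally likely choices, so probability 1/3; weight (3/19)·(1/3) = 1/19.
If it is in box 5 (prior 3/19): the host opened box 5, so this case is ruled out; weight (3/19)·0 = 0.
The weights sum to 29/114.
So P(the gold coin in box 3 | the host opened box 5) = (2/57) / (29/114) = 4/29.

4/29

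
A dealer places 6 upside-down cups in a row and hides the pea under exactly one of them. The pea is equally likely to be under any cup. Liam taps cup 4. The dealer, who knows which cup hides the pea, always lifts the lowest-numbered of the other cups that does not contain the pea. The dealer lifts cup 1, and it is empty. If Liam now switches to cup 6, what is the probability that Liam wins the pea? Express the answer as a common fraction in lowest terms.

Consider each possible location of the pea in turn.
If it is under cup 1 (prior 1/6): the dealer opened cup 1, so this case is ruled out; weight (1/6)·0 = 0.
If it is under any of cups 2, 3, 4, 5, and 6 (prior 1/6 each): cup 1 is the lowest-numbered option available, probability 1; weight (1/6)·1 = 1/6 each.
The weights sum to 5/6.
So P(the pea under cup 6 | the dealer opened cup 1) = (1/6) / (5/6) = 1/5.

1/5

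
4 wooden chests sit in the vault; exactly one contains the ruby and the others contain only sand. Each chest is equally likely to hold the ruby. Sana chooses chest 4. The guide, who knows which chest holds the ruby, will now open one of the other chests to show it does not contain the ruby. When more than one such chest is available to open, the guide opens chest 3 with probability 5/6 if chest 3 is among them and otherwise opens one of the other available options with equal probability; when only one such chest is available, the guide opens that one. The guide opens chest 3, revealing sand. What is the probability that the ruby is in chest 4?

1/3

Condition on the true location of the ruby.
If it is in any of chests 1, 2, and 4 (prior 1/4 each): chest 3 is available, opened with probability 5/6; weight (1/4)·(5/6) = 5/24 each.
If it is in chest 3 (prior 1/4): the guide opened chest 3, so this case is ruled out; weight (1/4)·0 = 0.
The weights sum to 5/8.
So P(the ruby in chest 4 | the guide opened chest 3) = (5/24) / (5/8) = 1/3.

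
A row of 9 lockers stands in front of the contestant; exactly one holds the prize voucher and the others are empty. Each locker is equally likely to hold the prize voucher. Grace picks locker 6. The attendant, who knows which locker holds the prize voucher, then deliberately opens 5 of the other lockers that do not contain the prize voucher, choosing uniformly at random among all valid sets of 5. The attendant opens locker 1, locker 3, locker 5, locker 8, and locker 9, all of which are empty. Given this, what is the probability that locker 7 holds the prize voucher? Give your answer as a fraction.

8/27

Condition on the true location of the prize voucher.
If it is in any of lockers 1, 3, 5, 8, and 9 (prior 1/9 each): that locker was opened and seen not to hold the prize — ruled out; weight (1/9)·0 = 0 each.
If it is in any of lockers 2, 4, and 7 (prior 1/9 each): the attendant has 21 equally likely choices, so probability 1/21; weight (1/9)·(1/21) = 1/189 each.
If it is in locker 6 (prior 1/9): the attendant has 56 equally likely choices, so probability 1/56; weight (1/9)·(1/56) = 1/504.
The weights sum to 1/56.
So P(the prize voucher in locker 7 | the attendant opened locker 1, locker 3, locker 5, locker 8, and locker 9) = (1/189) / (1/56) = 8/27.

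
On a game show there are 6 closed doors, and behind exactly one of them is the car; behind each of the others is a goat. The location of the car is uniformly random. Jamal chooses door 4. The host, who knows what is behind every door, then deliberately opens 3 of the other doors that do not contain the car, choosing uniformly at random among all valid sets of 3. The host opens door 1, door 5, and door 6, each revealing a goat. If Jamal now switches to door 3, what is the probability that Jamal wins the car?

Apply Bayes' rule, conditioning on where the car actually is.
If it is behind any of doors 1, 5, and 6 (prior 1/6 each): that door was opened and seen not to hold the prize — ruled out; weight (1/6)·0 = 0 each.
If it is behind either of doors 2 and 3 (prior 1/6 each): the host has 4 equally likely choices, so probability 1/4; weight (1/6)·(1/4) = 1/24 each.
If it is behind door 4 (prior 1/6): the host has 10 equally likely choices, so probability 1/10; weight (1/6)·(1/10) = 1/60.
The weights sum to 1/10.
So P(the car behind door 3 | the host opened door 1, door 5, and door 6) = (1/24) / (1/10) = 5/12.

5/12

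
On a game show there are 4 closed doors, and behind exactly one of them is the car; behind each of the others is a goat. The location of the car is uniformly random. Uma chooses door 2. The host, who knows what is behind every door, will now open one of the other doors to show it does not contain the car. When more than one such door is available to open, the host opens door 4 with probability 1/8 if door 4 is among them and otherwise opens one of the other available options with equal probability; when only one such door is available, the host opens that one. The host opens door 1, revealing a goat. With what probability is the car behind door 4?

8/29

Apply Bayes' rule, conditioning on where the car actually is.
If it is behind door 1 (prior 1/4): the host opened door 1, so this case is ruled out; weight (1/4)·0 = 0.
If it is behind door 2 (prior 1/4): door 4 is available but not opened; door 1 gets probability (1 − 1/8)/2 = 7/16; weight (1/4)·(7/16) = 7/64.
If it is behind door 3 (prior 1/4): door 4 is available but not opened, probability 7/8; weight (1/4)·(7/8) = 7/32.
If it is behind door 4 (prior 1/4): door 4 holds the prize so is unavailable; the host chooses uniformly among the 2 others, probability 1/2; weight (1/4)·(1/2) = 1/8.
The weights sum to 29/64.
So P(the car behind door 4 | the host opened door 1) = (1/8) / (29/64) = 8/29.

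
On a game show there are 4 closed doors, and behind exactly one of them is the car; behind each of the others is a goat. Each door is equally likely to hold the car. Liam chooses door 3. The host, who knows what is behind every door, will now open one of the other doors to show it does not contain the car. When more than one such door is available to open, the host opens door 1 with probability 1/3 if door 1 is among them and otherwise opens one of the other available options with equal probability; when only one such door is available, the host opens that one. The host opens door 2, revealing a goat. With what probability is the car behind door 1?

1/3

Consider each possible location of the car in turn.
If it is behind door 1 (prior 1/4): door 1 holds the prize so is unavailable; the host chooses uniformly among the 2 others, probability 1/2; weight (1/4)·(1/2) = 1/8.
If it is behind door 2 (prior 1/4): the host opened door 2, so this case is ruled out; weight (1/4)·0 = 0.
If it is behind door 3 (prior 1/4): door 1 is available but not opened; door 2 gets probability (1 − 1/3)/2 = 1/3; weight (1/4)·(1/3) = 1/12.
If it is behind door 4 (prior 1/4): door 1 is available but not opened, probability 2/3; weight (1/4)·(2/3) = 1/6.
The weights sum to 3/8.
So P(the car behind door 1 | the host opened door 2) = (1/8) / (3/8) = 1/3.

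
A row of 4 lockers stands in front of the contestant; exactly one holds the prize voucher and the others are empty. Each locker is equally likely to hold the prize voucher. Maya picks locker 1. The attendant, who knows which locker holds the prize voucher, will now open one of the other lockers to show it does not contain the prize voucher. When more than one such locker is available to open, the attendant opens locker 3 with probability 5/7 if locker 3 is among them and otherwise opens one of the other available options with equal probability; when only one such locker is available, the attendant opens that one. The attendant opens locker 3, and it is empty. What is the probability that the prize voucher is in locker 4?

1/3

Condition on the true location of the prize voucher.
If it is in any of lockers 1, 2, and 4 (prior 1/4 each): locker 3 is available, opened with probability 5/7; weight (1/4)·(5/7) = 5/28 each.
If it is in locker 3 (prior 1/4): the attendant opened locker 3, so this case is ruled out; weight (1/4)·0 = 0.
The weights sum to 15/28.
So P(the prize voucher in locker 4 | the attendant opened locker 3) = (5/28) / (15/28) = 1/3.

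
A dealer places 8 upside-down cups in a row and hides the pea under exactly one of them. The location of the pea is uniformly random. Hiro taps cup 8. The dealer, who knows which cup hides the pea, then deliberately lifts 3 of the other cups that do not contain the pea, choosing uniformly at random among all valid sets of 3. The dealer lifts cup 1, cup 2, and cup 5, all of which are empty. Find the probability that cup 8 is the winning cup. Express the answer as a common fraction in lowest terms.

Condition on the true location of the pea.
If it is under any of cups 1, 2, and 5 (prior 1/8 each): that cup was opened and seen not to hold the prize — ruled out; weight (1/8)·0 = 0 each.
If it is under any of cups 3, 4, 6, and 7 (prior 1/8 each): the dealer has 20 equally likely choices, so probability 1/20; weight (1/8)·(1/20) = 1/160 each.
If it is under cup 8 (prior 1/8): the dealer has 35 equally likely choices, so probability 1/35; weight (1/8)·(1/35) = 1/280.
The weights sum to 1/35.
So P(the pea under cup 8 | the dealer opened cup 1, cup 2, and cup 5) = (1/280) / (1/35) = 1/8.

1/8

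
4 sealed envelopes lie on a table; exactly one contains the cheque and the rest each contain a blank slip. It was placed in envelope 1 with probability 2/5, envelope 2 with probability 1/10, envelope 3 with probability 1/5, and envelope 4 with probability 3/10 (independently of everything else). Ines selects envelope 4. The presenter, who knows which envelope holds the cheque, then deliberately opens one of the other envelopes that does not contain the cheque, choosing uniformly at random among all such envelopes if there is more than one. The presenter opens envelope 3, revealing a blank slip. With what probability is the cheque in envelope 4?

Apply Bayes' rule, conditioning on where the cheque actually is.
If it is in envelope 1 (prior 2/5): the presenter has 2 equally likely choices, so probability 1/2; weight (2/5)·(1/2) = 1/5.
If it is in envelope 2 (prior 1/10): the presenter has 2 equally likely choices, so probability 1/2; weight (1/10)·(1/2) = 1/20.
If it is in envelope 3 (prior 1/5): the presenter opened envelope 3, so this case is ruled out; weight (1/5)·0 = 0.
If it is in envelope 4 (prior 3/10): the presenter has 3 equally likely choices, so probability 1/3; weight (3/10)·(1/3) = 1/10.
The weights sum to 7/20.
So P(the cheque in envelope 4 | the presenter opened envelope 3) = (1/10) / (7/20) = 2/7.

2/7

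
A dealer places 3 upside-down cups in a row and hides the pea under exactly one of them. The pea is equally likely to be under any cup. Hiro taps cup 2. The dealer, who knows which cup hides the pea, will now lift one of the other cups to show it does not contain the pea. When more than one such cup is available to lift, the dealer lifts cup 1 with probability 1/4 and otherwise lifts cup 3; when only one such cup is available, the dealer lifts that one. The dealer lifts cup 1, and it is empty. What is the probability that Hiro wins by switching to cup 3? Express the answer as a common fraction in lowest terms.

4/5

Consider each possible location of the pea in turn.
If it is under cup 1 (prior 1/3): the dealer opened cup 1, so this case is ruled out; weight (1/3)·0 = 0.
If it is under cup 2 (prior 1/3): cup 1 is available, opened with probability 1/4; weight (1/3)·(1/4) = 1/12.
If it is under cup 3 (prior 1/3): only cup 1 is available, probability 1; weight (1/3)·1 = 1/3.
The weights sum to 5/12.
So P(the pea under cup 3 | the dealer opened cup 1) = (1/3) / (5/12) = 4/5.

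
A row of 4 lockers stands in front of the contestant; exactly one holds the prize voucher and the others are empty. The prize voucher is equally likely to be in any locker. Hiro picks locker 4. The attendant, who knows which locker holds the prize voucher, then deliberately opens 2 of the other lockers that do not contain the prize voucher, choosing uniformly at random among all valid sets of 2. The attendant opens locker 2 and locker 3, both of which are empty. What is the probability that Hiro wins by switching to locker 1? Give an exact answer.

Consider each possible location of the prize voucher in turn.
If it is in locker 1 (prior 1/4): the attendant has no choice, probability 1; weight (1/4)·1 = 1/4.
If it is in either of lockers 2 and 3 (prior 1/4 each): that locker was opened and seen not to hold the prize — ruled out; weight (1/4)·0 = 0 each.
If it is in locker 4 (prior 1/4): the attendant has 3 equally likely choices, so probability 1/3; weight (1/4)·(1/3) = 1/12.
The weights sum to 1/3.
So P(the prize voucher in locker 1 | the attendant opened locker 2 and locker 3) = (1/4) / (1/3) = 3/4.

3/4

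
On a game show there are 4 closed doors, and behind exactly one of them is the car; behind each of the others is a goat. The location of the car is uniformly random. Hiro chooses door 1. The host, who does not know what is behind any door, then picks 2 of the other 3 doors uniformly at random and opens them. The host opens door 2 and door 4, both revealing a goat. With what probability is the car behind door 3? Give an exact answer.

1/2

Apply Bayes' rule, conditioning on where the car actually is.
If it is behind either of doors 1 and 3 (prior 1/4 each): the host picks exactly this set with probability 1/3 regardless, and none is the prize; weight (1/4)·(1/3) = 1/12 each.
If it is behind either of doors 2 and 4 (prior 1/4 each): that door was opened and seen not to hold the prize — ruled out; weight (1/4)·0 = 0 each.
The weights sum to 1/6.
So P(the car behind door 3 | the host opened door 2 and door 4) = (1/12) / (1/6) = 1/2.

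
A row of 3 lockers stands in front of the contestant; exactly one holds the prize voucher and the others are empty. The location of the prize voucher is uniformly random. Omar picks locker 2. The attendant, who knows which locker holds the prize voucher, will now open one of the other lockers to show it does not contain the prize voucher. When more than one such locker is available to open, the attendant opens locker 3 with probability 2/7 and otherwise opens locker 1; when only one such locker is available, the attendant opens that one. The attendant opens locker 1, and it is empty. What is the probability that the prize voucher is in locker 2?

Consider each possible location of the prize voucher in turn.
If it is in locker 1 (prior 1/3): the attendant opened locker 1, so this case is ruled out; weight (1/3)·0 = 0.
If it is in locker 2 (prior 1/3): locker 3 is available but not opened, probability 5/7; weight (1/3)·(5/7) = 5/21.
If it is in locker 3 (prior 1/3): only locker 1 is available, probability 1; weight (1/3)·1 = 1/3.
The weights sum to 4/7.
So P(the prize voucher in locker 2 | the attendant opened locker 1) = (5/21) / (4/7) = 5/12.

5/12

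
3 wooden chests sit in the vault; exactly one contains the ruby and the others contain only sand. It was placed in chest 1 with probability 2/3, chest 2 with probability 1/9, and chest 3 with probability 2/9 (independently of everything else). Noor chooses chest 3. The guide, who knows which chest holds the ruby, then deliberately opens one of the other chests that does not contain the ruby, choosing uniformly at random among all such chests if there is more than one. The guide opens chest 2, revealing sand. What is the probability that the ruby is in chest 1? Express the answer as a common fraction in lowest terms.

6/7

Consider each possible location of the ruby in turn.
If it is in chest 1 (prior 2/3): the guide has no choice, probability 1; weight (2/3)·1 = 2/3.
If it is in chest 2 (prior 1/9): the guide opened chest 2, so this case is ruled out; weight (1/9)·0 = 0.
If it is in chest 3 (prior 2/9): the guide has 2 equally likely choices, so probability 1/2; weight (2/9)·(1/2) = 1/9.
The weights sum to 7/9.
So P(the ruby in chest 1 | the guide opened chest 2) = (2/3) / (7/9) = 6/7.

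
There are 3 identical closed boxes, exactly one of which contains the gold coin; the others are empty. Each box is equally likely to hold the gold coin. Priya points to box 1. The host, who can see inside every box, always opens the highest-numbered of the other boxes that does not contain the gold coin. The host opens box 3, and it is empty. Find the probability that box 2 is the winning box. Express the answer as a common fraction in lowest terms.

1/2

Apply Bayes' rule, conditioning on where the gold coin actually is.
If it is in either of boxes 1 and 2 (prior 1/3 each): box 3 is the highest-numbered option available, probability 1; weight (1/3)·1 = 1/3 each.
If it is in box 3 (prior 1/3): the host opened box 3, so this case is ruled out; weight (1/3)·0 = 0.
The weights sum to 2/3.
So P(the gold coin in box 2 | the host opened box 3) = (1/3) / (2/3) = 1/2.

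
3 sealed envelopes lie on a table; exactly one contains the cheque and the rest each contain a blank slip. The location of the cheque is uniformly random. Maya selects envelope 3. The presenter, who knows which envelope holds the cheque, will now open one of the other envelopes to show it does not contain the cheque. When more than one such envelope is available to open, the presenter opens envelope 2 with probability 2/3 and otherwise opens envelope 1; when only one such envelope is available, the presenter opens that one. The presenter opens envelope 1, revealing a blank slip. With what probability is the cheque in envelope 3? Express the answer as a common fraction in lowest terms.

1/4

Condition on the true location of the cheque.
If it is in envelope 1 (prior 1/3): the presenter opened envelope 1, so this case is ruled out; weight (1/3)·0 = 0.
If it is in envelope 2 (prior 1/3): only envelope 1 is available, probability 1; weight (1/3)·1 = 1/3.
If it is in envelope 3 (prior 1/3): envelope 2 is available but not opened, probability 1/3; weight (1/3)·(1/3) = 1/9.
The weights sum to 4/9.
So P(the cheque in envelope 3 | the presenter opened envelope 1) = (1/9) / (4/9) = 1/4.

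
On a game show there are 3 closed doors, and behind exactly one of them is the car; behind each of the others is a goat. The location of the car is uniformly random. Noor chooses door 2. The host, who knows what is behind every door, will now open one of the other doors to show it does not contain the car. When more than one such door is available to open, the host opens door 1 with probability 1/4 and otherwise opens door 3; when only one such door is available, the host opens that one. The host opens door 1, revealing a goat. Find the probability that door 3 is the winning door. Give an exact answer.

Consider each possible location of the car in turn.
If it is behind door 1 (prior 1/3): the host opened door 1, so this case is ruled out; weight (1/3)·0 = 0.
If it is behind door 2 (prior 1/3): door 1 is available, opened with probability 1/4; weight (1/3)·(1/4) = 1/12.
If it is behind door 3 (prior 1/3): only door 1 is available, probability 1; weight (1/3)·1 = 1/3.
The weights sum to 5/12.
So P(the car behind door 3 | the host opened door 1) = (1/3) / (5/12) = 4/5.

4/5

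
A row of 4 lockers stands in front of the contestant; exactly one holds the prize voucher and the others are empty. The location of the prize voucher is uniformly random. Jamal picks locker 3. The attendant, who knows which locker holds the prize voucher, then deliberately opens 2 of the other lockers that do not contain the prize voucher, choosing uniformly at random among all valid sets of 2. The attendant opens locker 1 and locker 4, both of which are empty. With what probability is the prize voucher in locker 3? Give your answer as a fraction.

Apply Bayes' rule, conditioning on where the prize voucher actually is.
If it is in either of lockers 1 and 4 (prior 1/4 each): that locker was opened and seen not to hold the prize — ruled out; weight (1/4)·0 = 0 each.
If it is in locker 2 (prior 1/4): the attendant has no choice, probability 1; weight (1/4)·1 = 1/4.
If it is in locker 3 (prior 1/4): the attendant has 3 equally likely choices, so probability 1/3; weight (1/4)·(1/3) = 1/12.
The weights sum to 1/3.
So P(the prize voucher in locker 3 | the attendant opened locker 1 and locker 4) = (1/12) / (1/3) = 1/4.

1/4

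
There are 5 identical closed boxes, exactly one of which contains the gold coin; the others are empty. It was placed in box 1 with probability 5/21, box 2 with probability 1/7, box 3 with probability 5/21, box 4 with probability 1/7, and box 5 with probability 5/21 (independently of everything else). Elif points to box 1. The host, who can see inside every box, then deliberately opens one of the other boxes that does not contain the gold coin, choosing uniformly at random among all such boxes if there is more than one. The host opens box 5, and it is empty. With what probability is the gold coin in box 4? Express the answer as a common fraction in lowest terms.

12/59

Apply Bayes' rule, conditioning on where the gold coin actually is.
If it is in box 1 (prior 5/21): the host has 4 equally likely choices, so probability 1/4; weight (5/21)·(1/4) = 5/84.
If it is in either of boxes 2 and 4 (prior 1/7 each): the host has 3 equally likely choices, so probability 1/3; weight (1/7)·(1/3) = 1/21 each.
If it is in box 3 (prior 5/21): the host has 3 equally likely choices, so probability 1/3; weight (5/21)·(1/3) = 5/63.
If it is in box 5 (prior 5/21): the host opened box 5, so this case is ruled out; weight (5/21)·0 = 0.
The weights sum to 59/252.
So P(the gold coin in box 4 | the host opened box 5) = (1/21) / (59/252) = 12/59.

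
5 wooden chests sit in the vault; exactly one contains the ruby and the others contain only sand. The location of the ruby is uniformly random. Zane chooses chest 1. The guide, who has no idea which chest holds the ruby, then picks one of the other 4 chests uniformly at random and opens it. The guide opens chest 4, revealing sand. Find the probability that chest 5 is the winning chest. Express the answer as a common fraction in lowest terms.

1/4

Because the guide chose which chest to open without knowing where the ruby is, the choice is independent of the prize location. Learning that chest 4 does not hold the ruby simply rules out that one location and leaves the remaining 4 chests still equally likely by symmetry.
So P(the ruby in chest 5) = 1/4.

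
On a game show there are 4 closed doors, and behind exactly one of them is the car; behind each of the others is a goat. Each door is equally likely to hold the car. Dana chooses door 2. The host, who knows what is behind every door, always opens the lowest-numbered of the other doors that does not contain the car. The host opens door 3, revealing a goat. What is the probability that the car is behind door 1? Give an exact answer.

Consider each possible location of the car in turn.
If it is behind door 1 (prior 1/4): door 3 is the lowest-numbered option available, probability 1; weight (1/4)·1 = 1/4.
If it is behind either of doors 2 and 4 (prior 1/4 each): the host would have opened door 1 instead, probability 0; weight (1/4)·0 = 0 each.
If it is behind door 3 (prior 1/4): the host opened door 3, so this case is ruled out; weight (1/4)·0 = 0.
The weights sum to 1/4.
So P(the car behind door 1 | the host opened door 3) = (1/4) / (1/4) = 1.

1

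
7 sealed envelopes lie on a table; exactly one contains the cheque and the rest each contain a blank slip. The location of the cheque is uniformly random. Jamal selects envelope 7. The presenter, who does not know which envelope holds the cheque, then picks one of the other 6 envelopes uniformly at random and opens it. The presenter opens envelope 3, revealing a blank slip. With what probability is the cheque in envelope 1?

1/6

Apply Bayes' rule, conditioning on where the cheque actually is.
If it is in any of envelopes 1, 2, 4, 5, 6, and 7 (prior 1/7 each): the presenter picks envelope 3 with probability 1/6 regardless, and it is not the prize; weight (1/7)·(1/6) = 1/42 each.
If it is in envelope 3 (prior 1/7): the presenter opened envelope 3, so this case is ruled out; weight (1/7)·0 = 0.
The weights sum to 1/7.
So P(the cheque in envelope 1 | the presenter opened envelope 3) = (1/42) / (1/7) = 1/6.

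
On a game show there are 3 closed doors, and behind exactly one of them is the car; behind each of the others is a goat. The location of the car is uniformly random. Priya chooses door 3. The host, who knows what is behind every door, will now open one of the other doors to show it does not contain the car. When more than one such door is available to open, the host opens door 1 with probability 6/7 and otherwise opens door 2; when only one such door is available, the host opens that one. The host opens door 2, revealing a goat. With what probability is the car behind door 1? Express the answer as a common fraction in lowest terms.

Condition on the true location of the car.
If it is behind door 1 (prior 1/3): only door 2 is available, probability 1; weight (1/3)·1 = 1/3.
If it is behind door 2 (prior 1/3): the host opened door 2, so this case is ruled out; weight (1/3)·0 = 0.
If it is behind door 3 (prior 1/3): door 1 is available but not opened, probability 1/7; weight (1/3)·(1/7) = 1/21.
The weights sum to 8/21.
So P(the car behind door 1 | the host opened door 2) = (1/3) / (8/21) = 7/8.

7/8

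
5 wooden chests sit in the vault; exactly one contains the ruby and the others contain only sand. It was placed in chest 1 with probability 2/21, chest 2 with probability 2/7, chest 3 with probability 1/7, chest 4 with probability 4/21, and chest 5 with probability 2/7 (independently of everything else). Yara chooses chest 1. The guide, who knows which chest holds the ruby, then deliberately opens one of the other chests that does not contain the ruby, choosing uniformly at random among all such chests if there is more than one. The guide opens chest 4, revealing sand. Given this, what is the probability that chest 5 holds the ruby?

Consider each possible location of the ruby in turn.
If it is in chest 1 (prior 2/21): the guide has 4 equally likely choices, so probability 1/4; weight (2/21)·(1/4) = 1/42.
If it is in either of chests 2 and 5 (prior 2/7 each): the guide has 3 equally likely choices, so probability 1/3; weight (2/7)·(1/3) = 2/21 each.
If it is in chest 3 (prior 1/7): the guide has 3 equally likely choices, so probability 1/3; weight (1/7)·(1/3) = 1/21.
If it is in chest 4 (prior 4/21): the guide opened chest 4, so this case is ruled out; weight (4/21)·0 = 0.
The weights sum to 11/42.
So P(the ruby in chest 5 | the guide opened chest 4) = (2/21) / (11/42) = 4/11.

4/11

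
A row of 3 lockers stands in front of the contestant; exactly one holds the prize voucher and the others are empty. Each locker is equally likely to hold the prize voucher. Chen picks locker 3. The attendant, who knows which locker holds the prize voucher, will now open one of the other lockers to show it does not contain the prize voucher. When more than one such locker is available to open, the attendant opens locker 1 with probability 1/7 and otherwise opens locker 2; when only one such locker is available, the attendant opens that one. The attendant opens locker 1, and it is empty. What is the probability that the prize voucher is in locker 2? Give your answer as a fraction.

Consider each possible location of the prize voucher in turn.
If it is in locker 1 (prior 1/3): the attendant opened locker 1, so this case is ruled out; weight (1/3)·0 = 0.
If it is in locker 2 (prior 1/3): only locker 1 is available, probability 1; weight (1/3)·1 = 1/3.
If it is in locker 3 (prior 1/3): locker 1 is available, opened with probability 1/7; weight (1/3)·(1/7) = 1/21.
The weights sum to 8/21.
So P(the prize voucher in locker 2 | the attendant opened locker 1) = (1/3) / (8/21) = 7/8.

7/8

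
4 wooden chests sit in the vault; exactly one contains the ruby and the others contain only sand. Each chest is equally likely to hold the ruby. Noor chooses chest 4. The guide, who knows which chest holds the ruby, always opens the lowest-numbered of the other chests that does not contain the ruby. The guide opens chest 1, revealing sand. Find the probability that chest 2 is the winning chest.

Consider each possible location of the ruby in turn.
If it is in chest 1 (prior 1/4): the guide opened chest 1, so this case is ruled out; weight (1/4)·0 = 0.
If it is in any of chests 2, 3, and 4 (prior 1/4 each): chest 1 is the lowest-numbered option available, probability 1; weight (1/4)·1 = 1/4 each.
The weights sum to 3/4.
So P(the ruby in chest 2 | the guide opened chest 1) = (1/4) / (3/4) = 1/3.

1/3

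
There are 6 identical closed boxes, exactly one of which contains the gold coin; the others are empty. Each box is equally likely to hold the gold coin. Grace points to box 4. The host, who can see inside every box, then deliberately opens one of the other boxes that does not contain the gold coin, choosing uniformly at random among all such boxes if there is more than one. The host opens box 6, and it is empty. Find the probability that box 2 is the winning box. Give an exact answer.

5/24

Apply Bayes' rule, conditioning on where the gold coin actually is.
If it is in any of boxes 1, 2, 3, and 5 (prior 1/6 each): the host has 4 equally likely choices, so probability 1/4; weight (1/6)·(1/4) = 1/24 each.
If it is in box 4 (prior 1/6): the host has 5 equally likely choices, so probability 1/5; weight (1/6)·(1/5) = 1/30.
If it is in box 6 (prior 1/6): the host opened box 6, so this case is ruled out; weight (1/6)·0 = 0.
The weights sum to 1/5.
So P(the gold coin in box 2 | the host opened box 6) = (1/24) / (1/5) = 5/24.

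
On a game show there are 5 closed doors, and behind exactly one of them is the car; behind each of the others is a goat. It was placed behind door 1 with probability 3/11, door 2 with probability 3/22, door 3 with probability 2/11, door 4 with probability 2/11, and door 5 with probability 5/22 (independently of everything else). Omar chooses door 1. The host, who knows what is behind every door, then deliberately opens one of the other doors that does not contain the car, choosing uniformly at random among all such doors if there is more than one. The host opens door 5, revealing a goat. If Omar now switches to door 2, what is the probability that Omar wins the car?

6/31

Condition on the true location of the car.
If it is behind door 1 (prior 3/11): the host has 4 equally likely choices, so probability 1/4; weight (3/11)·(1/4) = 3/44.
If it is behind door 2 (prior 3/22): the host has 3 equally likely choices, so probability 1/3; weight (3/22)·(1/3) = 1/22.
If it is behind either of doors 3 and 4 (prior 2/11 each): the host has 3 equally likely choices, so probability 1/3; weight (2/11)·(1/3) = 2/33 each.
If it is behind door 5 (prior 5/22): the host opened door 5, so this case is ruled out; weight (5/22)·0 = 0.
The weights sum to 31/132.
So P(the car behind door 2 | the host opened door 5) = (1/22) / (31/132) = 6/31.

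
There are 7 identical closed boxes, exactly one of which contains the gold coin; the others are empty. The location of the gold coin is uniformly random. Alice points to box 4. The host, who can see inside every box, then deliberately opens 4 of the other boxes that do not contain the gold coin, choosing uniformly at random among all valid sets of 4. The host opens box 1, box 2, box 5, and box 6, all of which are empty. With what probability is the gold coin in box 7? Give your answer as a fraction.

Apply Bayes' rule, conditioning on where the gold coin actually is.
If it is in any of boxes 1, 2, 5, and 6 (prior 1/7 each): that box was opened and seen not to hold the prize — ruled out; weight (1/7)·0 = 0 each.
If it is in either of boxes 3 and 7 (prior 1/7 each): the host has 5 equally likely choices, so probability 1/5; weight (1/7)·(1/5) = 1/35 each.
If it is in box 4 (prior 1/7): the host has 15 equally likely choices, so probability 1/15; weight (1/7)·(1/15) = 1/105.
The weights sum to 1/15.
So P(the gold coin in box 7 | the host opened box 1, box 2, box 5, and box 6) = (1/35) / (1/15) = 3/7.

3/7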